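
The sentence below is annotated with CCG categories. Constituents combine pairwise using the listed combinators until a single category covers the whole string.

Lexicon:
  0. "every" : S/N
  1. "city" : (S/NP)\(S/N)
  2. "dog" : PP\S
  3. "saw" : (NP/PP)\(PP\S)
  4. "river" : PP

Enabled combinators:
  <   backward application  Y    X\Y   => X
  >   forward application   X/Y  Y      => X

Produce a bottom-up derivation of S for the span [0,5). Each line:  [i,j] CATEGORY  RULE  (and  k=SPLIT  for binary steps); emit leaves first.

[0,1] S/N  lex  "every"
[1,2] (S/NP)\(S/N)  lex  "city"
[0,2] S/NP  <  k=1
[2,3] PP\S  lex  "dog"
[3,4] (NP/PP)\(PP\S)  lex  "saw"
[2,4] NP/PP  <  k=3
[4,5] PP  lex  "river"
[2,5] NP  >  k=4
[0,5] S  >  k=2

[0,5] S   >
  [0,2] S/NP   <
    [0,1] "every" : S/N
    [1,2] "city" : (S/NP)\(S/N)
  [2,5] NP   >
    [2,4] NP/PP   <
      [2,3] "dog" : PP\S
      [3,4] "saw" : (NP/PP)\(PP\S)
    [4,5] "river" : PP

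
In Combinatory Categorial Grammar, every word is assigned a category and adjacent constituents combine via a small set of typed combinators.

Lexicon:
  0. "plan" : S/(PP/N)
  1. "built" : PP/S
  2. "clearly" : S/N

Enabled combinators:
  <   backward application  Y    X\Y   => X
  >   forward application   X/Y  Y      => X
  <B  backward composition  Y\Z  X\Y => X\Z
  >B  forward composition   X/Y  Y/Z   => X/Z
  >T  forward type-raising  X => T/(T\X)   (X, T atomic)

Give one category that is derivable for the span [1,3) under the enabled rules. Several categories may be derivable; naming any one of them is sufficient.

[0,3] S   >
  [0,1] "plan" : S/(PP/N)
  [1,3] PP/N   >B
    [1,2] "built" : PP/S
    [2,3] "clearly" : S/N

PP/N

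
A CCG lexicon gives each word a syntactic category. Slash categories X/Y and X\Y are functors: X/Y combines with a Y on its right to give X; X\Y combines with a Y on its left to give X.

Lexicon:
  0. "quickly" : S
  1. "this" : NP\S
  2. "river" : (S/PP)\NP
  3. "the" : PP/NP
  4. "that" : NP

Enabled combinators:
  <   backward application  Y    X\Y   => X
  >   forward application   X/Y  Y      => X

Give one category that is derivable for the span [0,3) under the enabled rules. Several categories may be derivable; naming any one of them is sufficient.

S/PP

[0,5] S   >
  [0,3] S/PP   <
    [0,2] NP   <
      [0,1] "quickly" : S
      [1,2] "this" : NP\S
    [2,3] "river" : (S/PP)\NP
  [3,5] PP   >
    [3,4] "the" : PP/NP
    [4,5] "that" : NP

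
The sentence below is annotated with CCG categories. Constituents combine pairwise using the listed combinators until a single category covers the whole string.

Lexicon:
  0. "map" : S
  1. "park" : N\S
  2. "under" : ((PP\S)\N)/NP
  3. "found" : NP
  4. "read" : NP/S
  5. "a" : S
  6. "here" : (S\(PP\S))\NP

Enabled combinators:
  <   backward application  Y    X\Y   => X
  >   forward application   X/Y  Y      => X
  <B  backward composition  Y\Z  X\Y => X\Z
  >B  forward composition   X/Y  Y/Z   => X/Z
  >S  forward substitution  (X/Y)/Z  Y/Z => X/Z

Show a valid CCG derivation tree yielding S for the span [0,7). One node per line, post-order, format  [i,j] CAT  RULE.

[0,1] S  lex  "map"
[1,2] N\S  lex  "park"
[0,2] N  <  k=1
[2,3] ((PP\S)\N)/NP  lex  "under"
[3,4] NP  lex  "found"
[2,4] (PP\S)\N  >  k=3
[4,5] NP/S  lex  "read"
[5,6] S  lex  "a"
[4,6] NP  >  k=5
[6,7] (S\(PP\S))\NP  lex  "here"
[4,7] S\(PP\S)  <  k=6
[2,7] S\N  <B  k=4
[0,7] S  <  k=2

[0,7] S   <
  [0,2] N   <
    [0,1] "map" : S
    [1,2] "park" : N\S
  [2,7] S\N   <B
    [2,4] (PP\S)\N   >
      [2,3] "under" : ((PP\S)\N)/NP
      [3,4] "found" : NP
    [4,7] S\(PP\S)   <
      [4,6] NP   >
        [4,5] "read" : NP/S
        [5,6] "a" : S
      [6,7] "here" : (S\(PP\S))\NP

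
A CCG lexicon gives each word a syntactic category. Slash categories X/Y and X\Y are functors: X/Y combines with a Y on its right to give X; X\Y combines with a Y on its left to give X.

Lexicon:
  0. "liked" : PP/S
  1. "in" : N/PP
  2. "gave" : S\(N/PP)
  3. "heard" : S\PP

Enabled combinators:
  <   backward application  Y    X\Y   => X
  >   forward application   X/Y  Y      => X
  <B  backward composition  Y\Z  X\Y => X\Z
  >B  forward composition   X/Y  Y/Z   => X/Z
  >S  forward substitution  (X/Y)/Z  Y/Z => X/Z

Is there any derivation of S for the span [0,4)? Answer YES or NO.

[0,4] S   <
  [0,3] PP   >
    [0,1] "liked" : PP/S
    [1,3] S   <
      [1,2] "in" : N/PP
      [2,3] "gave" : S\(N/PP)
  [3,4] "heard" : S\PP

YES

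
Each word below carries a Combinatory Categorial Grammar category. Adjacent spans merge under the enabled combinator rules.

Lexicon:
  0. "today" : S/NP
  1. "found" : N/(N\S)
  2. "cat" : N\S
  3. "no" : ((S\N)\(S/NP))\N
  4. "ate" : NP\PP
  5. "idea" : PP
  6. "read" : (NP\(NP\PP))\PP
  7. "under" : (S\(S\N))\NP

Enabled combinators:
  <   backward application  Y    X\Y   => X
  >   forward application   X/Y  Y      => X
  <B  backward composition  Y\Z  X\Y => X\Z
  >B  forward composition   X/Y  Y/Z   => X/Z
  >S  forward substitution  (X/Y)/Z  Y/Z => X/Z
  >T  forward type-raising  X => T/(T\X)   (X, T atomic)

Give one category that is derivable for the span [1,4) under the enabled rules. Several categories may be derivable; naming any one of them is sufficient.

(S\N)\(S/NP)

[0,8] S   <
  [0,4] S\N   <
    [0,1] "today" : S/NP
    [1,4] (S\N)\(S/NP)   <
      [1,3] N   >
        [1,2] "found" : N/(N\S)
        [2,3] "cat" : N\S
      [3,4] "no" : ((S\N)\(S/NP))\N
  [4,8] S\(S\N)   <
    [4,7] NP   <
      [4,5] "ate" : NP\PP
      [5,7] NP\(NP\PP)   <
        [5,6] "idea" : PP
        [6,7] "read" : (NP\(NP\PP))\PP
    [7,8] "under" : (S\(S\N))\NP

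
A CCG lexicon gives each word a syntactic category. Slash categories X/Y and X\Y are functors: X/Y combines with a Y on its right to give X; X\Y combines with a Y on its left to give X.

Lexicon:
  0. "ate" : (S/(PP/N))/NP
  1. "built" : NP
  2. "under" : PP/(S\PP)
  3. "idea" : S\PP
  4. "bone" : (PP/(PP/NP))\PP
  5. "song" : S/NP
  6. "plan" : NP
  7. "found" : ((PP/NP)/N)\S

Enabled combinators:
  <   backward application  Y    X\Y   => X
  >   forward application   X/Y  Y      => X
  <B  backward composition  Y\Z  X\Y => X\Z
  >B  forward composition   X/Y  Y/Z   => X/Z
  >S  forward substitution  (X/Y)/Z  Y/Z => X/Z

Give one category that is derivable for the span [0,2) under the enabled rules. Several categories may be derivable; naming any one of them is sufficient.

[0,8] S   >
  [0,2] S/(PP/N)   >
    [0,1] "ate" : (S/(PP/N))/NP
    [1,2] "built" : NP
  [2,8] PP/N   >B
    [2,5] PP/(PP/NP)   <
      [2,4] PP   >
        [2,3] "under" : PP/(S\PP)
        [3,4] "idea" : S\PP
      [4,5] "bone" : (PP/(PP/NP))\PP
    [5,8] (PP/NP)/N   <
      [5,7] S   >
        [5,6] "song" : S/NP
        [6,7] "plan" : NP
      [7,8] "found" : ((PP/NP)/N)\S

S/(PP/N)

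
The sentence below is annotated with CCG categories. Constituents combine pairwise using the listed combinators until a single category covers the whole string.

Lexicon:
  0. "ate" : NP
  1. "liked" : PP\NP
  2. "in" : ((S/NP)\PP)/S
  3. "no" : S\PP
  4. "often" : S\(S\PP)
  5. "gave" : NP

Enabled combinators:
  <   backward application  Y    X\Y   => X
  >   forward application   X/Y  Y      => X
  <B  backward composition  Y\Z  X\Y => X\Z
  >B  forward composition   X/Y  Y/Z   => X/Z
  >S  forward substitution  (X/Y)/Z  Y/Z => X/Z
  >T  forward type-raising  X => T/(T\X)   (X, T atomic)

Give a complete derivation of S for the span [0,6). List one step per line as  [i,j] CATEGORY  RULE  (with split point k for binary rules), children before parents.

[0,6] S   >
  [0,5] S/NP   <
    [0,2] PP   <
      [0,1] "ate" : NP
      [1,2] "liked" : PP\NP
    [2,5] (S/NP)\PP   >
      [2,3] "in" : ((S/NP)\PP)/S
      [3,5] S   <
        [3,4] "no" : S\PP
        [4,5] "often" : S\(S\PP)
  [5,6] "gave" : NP

[0,1] NP  lex  "ate"
[1,2] PP\NP  lex  "liked"
[0,2] PP  <  k=1
[2,3] ((S/NP)\PP)/S  lex  "in"
[3,4] S\PP  lex  "no"
[4,5] S\(S\PP)  lex  "often"
[3,5] S  <  k=4
[2,5] (S/NP)\PP  >  k=3
[0,5] S/NP  <  k=2
[5,6] NP  lex  "gave"
[0,6] S  >  k=5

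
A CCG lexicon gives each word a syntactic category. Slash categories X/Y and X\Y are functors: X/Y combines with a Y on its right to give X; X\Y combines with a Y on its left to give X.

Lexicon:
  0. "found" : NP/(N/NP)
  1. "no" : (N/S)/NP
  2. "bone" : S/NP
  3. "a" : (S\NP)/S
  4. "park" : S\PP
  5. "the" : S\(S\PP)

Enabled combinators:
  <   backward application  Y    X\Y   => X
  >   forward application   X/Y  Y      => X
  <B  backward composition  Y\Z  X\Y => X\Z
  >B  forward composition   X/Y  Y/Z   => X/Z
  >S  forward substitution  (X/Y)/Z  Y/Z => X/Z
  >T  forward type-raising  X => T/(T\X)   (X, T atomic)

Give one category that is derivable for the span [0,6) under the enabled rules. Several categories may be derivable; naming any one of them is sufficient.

[0,6] S   <
  [0,3] NP   >
    [0,1] "found" : NP/(N/NP)
    [1,3] N/NP   >S
      [1,2] "no" : (N/S)/NP
      [2,3] "bone" : S/NP
  [3,6] S\NP   >
    [3,4] "a" : (S\NP)/S
    [4,6] S   <
      [4,5] "park" : S\PP
      [5,6] "the" : S\(S\PP)

S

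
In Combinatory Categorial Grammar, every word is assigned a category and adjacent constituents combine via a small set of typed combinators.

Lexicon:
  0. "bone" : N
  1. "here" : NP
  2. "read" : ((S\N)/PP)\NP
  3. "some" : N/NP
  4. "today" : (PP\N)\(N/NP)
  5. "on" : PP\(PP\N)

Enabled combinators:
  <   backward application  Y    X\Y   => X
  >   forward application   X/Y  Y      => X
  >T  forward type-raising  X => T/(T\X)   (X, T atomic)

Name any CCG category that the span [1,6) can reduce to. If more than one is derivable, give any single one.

[0,6] S   <
  [0,1] "bone" : N
  [1,6] S\N   >
    [1,3] (S\N)/PP   <
      [1,2] "here" : NP
      [2,3] "read" : ((S\N)/PP)\NP
    [3,6] PP   <
      [3,5] PP\N   <
        [3,4] "some" : N/NP
        [4,5] "today" : (PP\N)\(N/NP)
      [5,6] "on" : PP\(PP\N)

S\N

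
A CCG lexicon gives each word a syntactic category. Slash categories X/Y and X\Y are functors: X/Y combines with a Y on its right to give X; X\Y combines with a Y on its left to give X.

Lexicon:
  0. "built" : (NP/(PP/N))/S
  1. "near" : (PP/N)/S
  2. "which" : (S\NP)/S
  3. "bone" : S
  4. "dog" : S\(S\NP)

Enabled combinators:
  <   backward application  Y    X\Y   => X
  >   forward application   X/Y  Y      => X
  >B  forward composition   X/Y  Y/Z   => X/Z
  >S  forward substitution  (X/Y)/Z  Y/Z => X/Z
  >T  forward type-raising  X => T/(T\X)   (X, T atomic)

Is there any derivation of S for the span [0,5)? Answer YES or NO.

(NP/(PP/N))/S (PP/N)/S (S\NP)/S S S\(S\NP)
CKY chart[0,5] = {N/(N\NP), NP, NP/(NP\NP), NP/(S\S), PP/(PP\NP), S/(S\NP)}; S ∉ chart

NO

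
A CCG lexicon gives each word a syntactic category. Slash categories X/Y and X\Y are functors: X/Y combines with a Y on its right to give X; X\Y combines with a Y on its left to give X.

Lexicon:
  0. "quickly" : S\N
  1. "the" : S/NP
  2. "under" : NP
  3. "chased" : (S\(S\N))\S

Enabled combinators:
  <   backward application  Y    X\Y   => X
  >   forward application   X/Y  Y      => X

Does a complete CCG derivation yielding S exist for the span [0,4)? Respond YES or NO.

YES

[0,4] S   <
  [0,1] "quickly" : S\N
  [1,4] S\(S\N)   <
    [1,3] S   >
      [1,2] "the" : S/NP
      [2,3] "under" : NP
    [3,4] "chased" : (S\(S\N))\S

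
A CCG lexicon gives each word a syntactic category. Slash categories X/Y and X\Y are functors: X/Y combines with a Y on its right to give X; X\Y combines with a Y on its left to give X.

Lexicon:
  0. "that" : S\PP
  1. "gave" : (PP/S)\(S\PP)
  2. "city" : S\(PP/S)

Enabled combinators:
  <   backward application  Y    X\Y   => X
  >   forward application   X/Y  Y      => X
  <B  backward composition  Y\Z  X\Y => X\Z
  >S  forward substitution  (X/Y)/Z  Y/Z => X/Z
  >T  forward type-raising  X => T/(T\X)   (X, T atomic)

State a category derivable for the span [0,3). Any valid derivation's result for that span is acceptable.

S

[0,3] S   <
  [0,2] PP/S   <
    [0,1] "that" : S\PP
    [1,2] "gave" : (PP/S)\(S\PP)
  [2,3] "city" : S\(PP/S)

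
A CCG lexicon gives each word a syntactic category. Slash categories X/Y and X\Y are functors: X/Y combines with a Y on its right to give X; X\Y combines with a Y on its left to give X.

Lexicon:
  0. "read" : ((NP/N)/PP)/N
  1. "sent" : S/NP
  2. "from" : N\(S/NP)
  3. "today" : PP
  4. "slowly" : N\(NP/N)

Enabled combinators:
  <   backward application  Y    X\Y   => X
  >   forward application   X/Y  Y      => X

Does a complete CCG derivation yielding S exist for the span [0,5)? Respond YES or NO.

((NP/N)/PP)/N S/NP N\(S/NP) PP N\(NP/N)
CKY chart[0,5] = {N}; S ∉ chart

NO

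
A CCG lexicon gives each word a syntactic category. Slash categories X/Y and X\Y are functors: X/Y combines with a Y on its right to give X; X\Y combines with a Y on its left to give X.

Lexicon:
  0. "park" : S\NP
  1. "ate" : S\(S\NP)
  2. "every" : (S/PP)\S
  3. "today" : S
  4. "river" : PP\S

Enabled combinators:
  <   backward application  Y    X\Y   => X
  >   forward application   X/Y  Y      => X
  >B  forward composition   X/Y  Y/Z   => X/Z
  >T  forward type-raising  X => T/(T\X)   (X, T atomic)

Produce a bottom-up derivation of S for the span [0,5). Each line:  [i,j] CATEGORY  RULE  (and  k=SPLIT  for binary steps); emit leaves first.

[0,1] S\NP  lex  "park"
[1,2] S\(S\NP)  lex  "ate"
[0,2] S  <  k=1
[2,3] (S/PP)\S  lex  "every"
[0,3] S/PP  <  k=2
[3,4] S  lex  "today"
[4,5] PP\S  lex  "river"
[3,5] PP  <  k=4
[0,5] S  >  k=3

[0,5] S   >
  [0,3] S/PP   <
    [0,2] S   <
      [0,1] "park" : S\NP
      [1,2] "ate" : S\(S\NP)
    [2,3] "every" : (S/PP)\S
  [3,5] PP   <
    [3,4] "today" : S
    [4,5] "river" : PP\S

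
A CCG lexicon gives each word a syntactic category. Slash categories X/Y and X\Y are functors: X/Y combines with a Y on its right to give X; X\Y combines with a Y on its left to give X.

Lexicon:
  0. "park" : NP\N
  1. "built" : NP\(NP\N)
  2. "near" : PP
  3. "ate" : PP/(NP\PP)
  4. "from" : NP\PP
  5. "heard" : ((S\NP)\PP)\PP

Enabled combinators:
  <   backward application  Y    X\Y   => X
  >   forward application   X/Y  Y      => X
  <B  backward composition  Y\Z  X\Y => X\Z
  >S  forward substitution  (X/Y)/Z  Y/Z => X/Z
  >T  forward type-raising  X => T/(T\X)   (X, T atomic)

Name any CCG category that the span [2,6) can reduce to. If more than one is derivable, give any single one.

S\NP

[0,6] S   <
  [0,2] NP   <
    [0,1] "park" : NP\N
    [1,2] "built" : NP\(NP\N)
  [2,6] S\NP   <
    [2,3] "near" : PP
    [3,6] (S\NP)\PP   <
      [3,5] PP   >
        [3,4] "ate" : PP/(NP\PP)
        [4,5] "from" : NP\PP
      [5,6] "heard" : ((S\NP)\PP)\PP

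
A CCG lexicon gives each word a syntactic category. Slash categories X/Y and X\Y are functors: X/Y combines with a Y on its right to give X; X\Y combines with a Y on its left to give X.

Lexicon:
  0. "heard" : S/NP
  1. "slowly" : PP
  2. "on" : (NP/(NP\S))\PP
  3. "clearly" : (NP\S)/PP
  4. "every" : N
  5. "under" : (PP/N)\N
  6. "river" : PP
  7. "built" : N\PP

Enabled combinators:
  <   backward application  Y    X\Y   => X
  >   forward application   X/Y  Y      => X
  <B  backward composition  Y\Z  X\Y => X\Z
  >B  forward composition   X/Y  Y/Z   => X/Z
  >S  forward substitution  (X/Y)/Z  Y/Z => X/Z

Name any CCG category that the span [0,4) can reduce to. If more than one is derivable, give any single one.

[0,8] S   >
  [0,4] S/PP   >B
    [0,1] "heard" : S/NP
    [1,4] NP/PP   >B
      [1,3] NP/(NP\S)   <
        [1,2] "slowly" : PP
        [2,3] "on" : (NP/(NP\S))\PP
      [3,4] "clearly" : (NP\S)/PP
  [4,8] PP   >
    [4,6] PP/N   <
      [4,5] "every" : N
      [5,6] "under" : (PP/N)\N
    [6,8] N   <
      [6,7] "river" : PP
      [7,8] "built" : N\PP

S/PP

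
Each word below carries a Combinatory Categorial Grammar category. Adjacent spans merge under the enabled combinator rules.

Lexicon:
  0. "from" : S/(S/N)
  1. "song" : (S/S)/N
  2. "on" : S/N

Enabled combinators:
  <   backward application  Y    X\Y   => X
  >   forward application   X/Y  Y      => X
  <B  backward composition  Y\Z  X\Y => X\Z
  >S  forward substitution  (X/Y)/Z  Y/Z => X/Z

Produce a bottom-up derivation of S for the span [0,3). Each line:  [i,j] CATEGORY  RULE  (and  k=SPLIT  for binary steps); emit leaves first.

[0,3] S   >
  [0,1] "from" : S/(S/N)
  [1,3] S/N   >S
    [1,2] "song" : (S/S)/N
    [2,3] "on" : S/N

[0,1] S/(S/N)  lex  "from"
[1,2] (S/S)/N  lex  "song"
[2,3] S/N  lex  "on"
[1,3] S/N  >S  k=2
[0,3] S  >  k=1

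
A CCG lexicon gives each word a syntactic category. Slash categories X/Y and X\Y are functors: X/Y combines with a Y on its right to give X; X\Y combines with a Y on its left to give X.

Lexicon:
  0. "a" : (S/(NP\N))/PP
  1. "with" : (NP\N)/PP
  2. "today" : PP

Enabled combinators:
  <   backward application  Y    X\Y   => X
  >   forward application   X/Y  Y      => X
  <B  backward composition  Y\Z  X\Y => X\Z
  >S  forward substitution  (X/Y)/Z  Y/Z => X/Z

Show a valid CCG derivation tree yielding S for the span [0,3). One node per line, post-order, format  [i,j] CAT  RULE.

[0,1] (S/(NP\N))/PP  lex  "a"
[1,2] (NP\N)/PP  lex  "with"
[0,2] S/PP  >S  k=1
[2,3] PP  lex  "today"
[0,3] S  >  k=2

[0,3] S   >
  [0,2] S/PP   >S
    [0,1] "a" : (S/(NP\N))/PP
    [1,2] "with" : (NP\N)/PP
  [2,3] "today" : PP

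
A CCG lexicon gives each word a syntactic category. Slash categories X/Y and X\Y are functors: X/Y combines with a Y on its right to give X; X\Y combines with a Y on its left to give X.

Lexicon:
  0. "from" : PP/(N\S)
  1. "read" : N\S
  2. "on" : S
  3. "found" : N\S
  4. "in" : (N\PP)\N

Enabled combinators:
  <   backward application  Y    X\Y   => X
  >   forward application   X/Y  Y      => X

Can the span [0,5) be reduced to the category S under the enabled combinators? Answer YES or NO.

NO

PP/(N\S) N\S S N\S (N\PP)\N
CKY chart[0,5] = {N}; S ∉ chart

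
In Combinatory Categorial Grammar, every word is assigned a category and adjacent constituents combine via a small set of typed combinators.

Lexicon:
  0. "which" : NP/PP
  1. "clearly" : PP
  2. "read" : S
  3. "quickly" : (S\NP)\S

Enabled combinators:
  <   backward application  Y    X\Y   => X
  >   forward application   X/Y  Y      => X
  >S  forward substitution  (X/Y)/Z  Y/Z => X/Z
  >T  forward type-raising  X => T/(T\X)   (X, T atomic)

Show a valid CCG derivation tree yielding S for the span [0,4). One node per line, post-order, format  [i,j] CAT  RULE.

[0,1] NP/PP  lex  "which"
[1,2] PP  lex  "clearly"
[0,2] NP  >  k=1
[2,3] S  lex  "read"
[3,4] (S\NP)\S  lex  "quickly"
[2,4] S\NP  <  k=3
[0,4] S  <  k=2

[0,4] S   <
  [0,2] NP   >
    [0,1] "which" : NP/PP
    [1,2] "clearly" : PP
  [2,4] S\NP   <
    [2,3] "read" : S
    [3,4] "quickly" : (S\NP)\S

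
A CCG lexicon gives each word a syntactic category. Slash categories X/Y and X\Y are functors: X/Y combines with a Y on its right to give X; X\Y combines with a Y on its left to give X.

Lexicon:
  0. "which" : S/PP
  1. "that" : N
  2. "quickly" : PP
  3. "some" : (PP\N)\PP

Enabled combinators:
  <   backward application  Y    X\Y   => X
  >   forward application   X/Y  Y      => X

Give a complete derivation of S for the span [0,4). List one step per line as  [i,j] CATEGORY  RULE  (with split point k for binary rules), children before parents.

[0,1] S/PP  lex  "which"
[1,2] N  lex  "that"
[2,3] PP  lex  "quickly"
[3,4] (PP\N)\PP  lex  "some"
[2,4] PP\N  <  k=3
[1,4] PP  <  k=2
[0,4] S  >  k=1

[0,4] S   >
  [0,1] "which" : S/PP
  [1,4] PP   <
    [1,2] "that" : N
    [2,4] PP\N   <
      [2,3] "quickly" : PP
      [3,4] "some" : (PP\N)\PP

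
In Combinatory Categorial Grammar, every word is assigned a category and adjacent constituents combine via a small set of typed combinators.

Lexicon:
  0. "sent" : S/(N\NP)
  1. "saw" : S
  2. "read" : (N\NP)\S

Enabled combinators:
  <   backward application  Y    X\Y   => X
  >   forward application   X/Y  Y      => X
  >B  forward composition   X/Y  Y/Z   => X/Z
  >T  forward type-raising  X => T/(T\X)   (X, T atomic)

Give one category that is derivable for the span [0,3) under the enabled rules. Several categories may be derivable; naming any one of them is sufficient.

[0,3] S   >
  [0,1] "sent" : S/(N\NP)
  [1,3] N\NP   <
    [1,2] "saw" : S
    [2,3] "read" : (N\NP)\S

S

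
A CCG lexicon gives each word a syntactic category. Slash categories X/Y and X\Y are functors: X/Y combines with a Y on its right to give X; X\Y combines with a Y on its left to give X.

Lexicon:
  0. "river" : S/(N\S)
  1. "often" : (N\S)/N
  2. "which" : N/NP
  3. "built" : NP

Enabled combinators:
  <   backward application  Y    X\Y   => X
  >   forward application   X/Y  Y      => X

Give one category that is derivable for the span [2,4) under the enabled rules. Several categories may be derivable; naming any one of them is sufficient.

[0,4] S   >
  [0,1] "river" : S/(N\S)
  [1,4] N\S   >
    [1,2] "often" : (N\S)/N
    [2,4] N   >
      [2,3] "which" : N/NP
      [3,4] "built" : NP

N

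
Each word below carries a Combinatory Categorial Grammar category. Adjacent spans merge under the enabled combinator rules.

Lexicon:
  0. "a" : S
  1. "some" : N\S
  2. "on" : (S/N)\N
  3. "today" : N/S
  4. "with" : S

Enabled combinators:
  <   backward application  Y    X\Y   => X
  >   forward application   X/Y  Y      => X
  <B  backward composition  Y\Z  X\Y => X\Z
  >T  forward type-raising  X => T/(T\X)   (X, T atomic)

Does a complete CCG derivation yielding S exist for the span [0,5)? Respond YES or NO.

[0,5] S   >
  [0,3] S/N   <
    [0,2] N   <
      [0,1] "a" : S
      [1,2] "some" : N\S
    [2,3] "on" : (S/N)\N
  [3,5] N   >
    [3,4] "today" : N/S
    [4,5] "with" : S

YES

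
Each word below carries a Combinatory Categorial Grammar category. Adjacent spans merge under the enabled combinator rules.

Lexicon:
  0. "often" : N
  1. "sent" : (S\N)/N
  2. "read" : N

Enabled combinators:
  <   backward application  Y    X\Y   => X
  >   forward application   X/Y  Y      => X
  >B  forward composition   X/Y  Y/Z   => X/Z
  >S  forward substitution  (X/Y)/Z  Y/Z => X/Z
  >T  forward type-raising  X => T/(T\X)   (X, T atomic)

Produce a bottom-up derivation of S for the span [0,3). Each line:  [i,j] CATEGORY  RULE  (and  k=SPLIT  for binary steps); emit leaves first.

[0,3] S   <
  [0,1] "often" : N
  [1,3] S\N   >
    [1,2] "sent" : (S\N)/N
    [2,3] "read" : N

[0,1] N  lex  "often"
[1,2] (S\N)/N  lex  "sent"
[2,3] N  lex  "read"
[1,3] S\N  >  k=2
[0,3] S  <  k=1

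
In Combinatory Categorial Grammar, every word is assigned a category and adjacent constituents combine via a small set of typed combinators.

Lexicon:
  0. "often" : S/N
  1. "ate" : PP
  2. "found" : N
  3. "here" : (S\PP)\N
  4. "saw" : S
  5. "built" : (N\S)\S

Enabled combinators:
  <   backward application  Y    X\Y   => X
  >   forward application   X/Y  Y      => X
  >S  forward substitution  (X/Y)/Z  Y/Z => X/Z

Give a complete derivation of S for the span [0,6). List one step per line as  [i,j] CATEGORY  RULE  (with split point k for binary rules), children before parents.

[0,1] S/N  lex  "often"
[1,2] PP  lex  "ate"
[2,3] N  lex  "found"
[3,4] (S\PP)\N  lex  "here"
[2,4] S\PP  <  k=3
[1,4] S  <  k=2
[4,5] S  lex  "saw"
[5,6] (N\S)\S  lex  "built"
[4,6] N\S  <  k=5
[1,6] N  <  k=4
[0,6] S  >  k=1

[0,6] S   >
  [0,1] "often" : S/N
  [1,6] N   <
    [1,4] S   <
      [1,2] "ate" : PP
      [2,4] S\PP   <
        [2,3] "found" : N
        [3,4] "here" : (S\PP)\N
    [4,6] N\S   <
      [4,5] "saw" : S
      [5,6] "built" : (N\S)\S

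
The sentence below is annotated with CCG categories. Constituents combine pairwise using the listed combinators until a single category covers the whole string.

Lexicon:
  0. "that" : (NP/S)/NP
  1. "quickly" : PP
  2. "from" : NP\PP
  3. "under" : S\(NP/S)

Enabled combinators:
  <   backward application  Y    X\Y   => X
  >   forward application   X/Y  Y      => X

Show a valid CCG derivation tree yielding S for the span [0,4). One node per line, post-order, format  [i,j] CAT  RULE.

[0,1] (NP/S)/NP  lex  "that"
[1,2] PP  lex  "quickly"
[2,3] NP\PP  lex  "from"
[1,3] NP  <  k=2
[0,3] NP/S  >  k=1
[3,4] S\(NP/S)  lex  "under"
[0,4] S  <  k=3

[0,4] S   <
  [0,3] NP/S   >
    [0,1] "that" : (NP/S)/NP
    [1,3] NP   <
      [1,2] "quickly" : PP
      [2,3] "from" : NP\PP
  [3,4] "under" : S\(NP/S)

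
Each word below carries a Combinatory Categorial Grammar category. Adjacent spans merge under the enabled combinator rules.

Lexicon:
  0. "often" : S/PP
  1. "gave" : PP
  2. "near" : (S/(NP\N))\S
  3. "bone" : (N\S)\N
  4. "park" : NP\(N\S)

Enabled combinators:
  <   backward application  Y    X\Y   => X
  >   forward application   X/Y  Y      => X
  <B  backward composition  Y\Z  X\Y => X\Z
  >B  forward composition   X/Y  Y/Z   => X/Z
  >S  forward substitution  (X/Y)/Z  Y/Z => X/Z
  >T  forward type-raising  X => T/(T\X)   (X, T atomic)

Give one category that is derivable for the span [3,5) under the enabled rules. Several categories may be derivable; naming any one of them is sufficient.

[0,5] S   >
  [0,3] S/(NP\N)   <
    [0,2] S   >
      [0,1] "often" : S/PP
      [1,2] "gave" : PP
    [2,3] "near" : (S/(NP\N))\S
  [3,5] NP\N   <B
    [3,4] "bone" : (N\S)\N
    [4,5] "park" : NP\(N\S)

NP\N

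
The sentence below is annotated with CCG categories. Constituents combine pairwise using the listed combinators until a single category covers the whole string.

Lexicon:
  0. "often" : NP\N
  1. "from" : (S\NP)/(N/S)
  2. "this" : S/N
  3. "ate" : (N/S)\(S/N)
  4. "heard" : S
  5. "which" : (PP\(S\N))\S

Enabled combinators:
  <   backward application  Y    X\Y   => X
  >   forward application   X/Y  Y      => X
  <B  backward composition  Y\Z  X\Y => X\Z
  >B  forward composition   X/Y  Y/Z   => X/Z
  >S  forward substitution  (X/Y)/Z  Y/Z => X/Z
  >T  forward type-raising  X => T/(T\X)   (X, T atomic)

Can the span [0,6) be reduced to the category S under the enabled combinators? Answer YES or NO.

NP\N (S\NP)/(N/S) S/N (N/S)\(S/N) S (PP\(S\N))\S
CKY chart[0,6] = {N/(N\PP), NP/(NP\PP), PP, PP/(PP\PP), S/(S\PP)}; S ∉ chart

NO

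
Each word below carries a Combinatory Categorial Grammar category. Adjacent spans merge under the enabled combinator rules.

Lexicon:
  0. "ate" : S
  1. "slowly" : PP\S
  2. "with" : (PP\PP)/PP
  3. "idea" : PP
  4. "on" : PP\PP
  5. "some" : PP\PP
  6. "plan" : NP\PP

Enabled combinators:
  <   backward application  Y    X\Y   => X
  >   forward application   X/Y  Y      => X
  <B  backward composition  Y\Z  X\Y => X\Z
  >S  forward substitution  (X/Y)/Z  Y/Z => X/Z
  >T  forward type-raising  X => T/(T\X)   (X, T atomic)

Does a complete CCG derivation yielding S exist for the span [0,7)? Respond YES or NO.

S PP\S (PP\PP)/PP PP PP\PP PP\PP NP\PP
CKY chart[0,7] = {N/(N\NP), NP, NP/(NP\NP), PP/(PP\NP), S/(S\NP)}; S ∉ chart

NO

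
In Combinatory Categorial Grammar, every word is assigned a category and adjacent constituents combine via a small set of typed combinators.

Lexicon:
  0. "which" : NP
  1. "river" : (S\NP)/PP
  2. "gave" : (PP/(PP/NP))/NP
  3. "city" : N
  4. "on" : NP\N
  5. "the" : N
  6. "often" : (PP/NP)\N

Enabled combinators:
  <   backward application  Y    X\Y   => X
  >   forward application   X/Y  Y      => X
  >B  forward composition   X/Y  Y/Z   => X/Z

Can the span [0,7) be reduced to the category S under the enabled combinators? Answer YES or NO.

YES

[0,7] S   <
  [0,1] "which" : NP
  [1,7] S\NP   >
    [1,2] "river" : (S\NP)/PP
    [2,7] PP   >
      [2,5] PP/(PP/NP)   >
        [2,3] "gave" : (PP/(PP/NP))/NP
        [3,5] NP   <
          [3,4] "city" : N
          [4,5] "on" : NP\N
      [5,7] PP/NP   <
        [5,6] "the" : N
        [6,7] "often" : (PP/NP)\N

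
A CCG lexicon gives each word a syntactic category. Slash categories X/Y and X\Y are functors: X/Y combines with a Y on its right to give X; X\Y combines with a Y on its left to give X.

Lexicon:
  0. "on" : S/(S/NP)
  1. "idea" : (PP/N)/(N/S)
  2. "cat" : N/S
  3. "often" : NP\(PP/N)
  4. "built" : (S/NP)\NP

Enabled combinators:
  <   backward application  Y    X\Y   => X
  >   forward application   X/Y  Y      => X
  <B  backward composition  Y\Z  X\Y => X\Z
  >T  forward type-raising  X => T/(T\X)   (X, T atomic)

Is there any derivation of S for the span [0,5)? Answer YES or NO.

[0,5] S   >
  [0,1] "on" : S/(S/NP)
  [1,5] S/NP   <
    [1,4] NP   <
      [1,3] PP/N   >
        [1,2] "idea" : (PP/N)/(N/S)
        [2,3] "cat" : N/S
      [3,4] "often" : NP\(PP/N)
    [4,5] "built" : (S/NP)\NP

YES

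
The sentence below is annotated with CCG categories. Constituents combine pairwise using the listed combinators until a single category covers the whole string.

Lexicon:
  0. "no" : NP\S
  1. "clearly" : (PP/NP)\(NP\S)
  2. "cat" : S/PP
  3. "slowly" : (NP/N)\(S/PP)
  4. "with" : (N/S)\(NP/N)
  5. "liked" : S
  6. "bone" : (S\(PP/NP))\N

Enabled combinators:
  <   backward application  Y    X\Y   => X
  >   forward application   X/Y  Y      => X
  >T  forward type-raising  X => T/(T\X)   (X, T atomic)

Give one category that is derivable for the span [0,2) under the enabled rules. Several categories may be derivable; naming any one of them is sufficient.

PP/NP

[0,7] S   <
  [0,2] PP/NP   <
    [0,1] "no" : NP\S
    [1,2] "clearly" : (PP/NP)\(NP\S)
  [2,7] S\(PP/NP)   <
    [2,6] N   >
      [2,5] N/S   <
        [2,4] NP/N   <
          [2,3] "cat" : S/PP
          [3,4] "slowly" : (NP/N)\(S/PP)
        [4,5] "with" : (N/S)\(NP/N)
      [5,6] "liked" : S
    [6,7] "bone" : (S\(PP/NP))\N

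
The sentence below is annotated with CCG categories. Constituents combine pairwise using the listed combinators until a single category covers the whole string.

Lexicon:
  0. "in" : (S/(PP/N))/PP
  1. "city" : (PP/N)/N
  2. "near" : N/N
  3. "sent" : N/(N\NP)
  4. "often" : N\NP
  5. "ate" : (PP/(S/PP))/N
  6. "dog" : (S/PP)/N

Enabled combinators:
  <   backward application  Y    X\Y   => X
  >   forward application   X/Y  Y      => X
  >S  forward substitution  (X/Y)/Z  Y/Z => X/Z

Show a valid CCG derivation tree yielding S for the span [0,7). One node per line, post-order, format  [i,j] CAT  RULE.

[0,7] S   >
  [0,5] S/(PP/N)   >
    [0,1] "in" : (S/(PP/N))/PP
    [1,5] PP   >
      [1,3] PP/N   >S
        [1,2] "city" : (PP/N)/N
        [2,3] "near" : N/N
      [3,5] N   >
        [3,4] "sent" : N/(N\NP)
        [4,5] "often" : N\NP
  [5,7] PP/N   >S
    [5,6] "ate" : (PP/(S/PP))/N
    [6,7] "dog" : (S/PP)/N

[0,1] (S/(PP/N))/PP  lex  "in"
[1,2] (PP/N)/N  lex  "city"
[2,3] N/N  lex  "near"
[1,3] PP/N  >S  k=2
[3,4] N/(N\NP)  lex  "sent"
[4,5] N\NP  lex  "often"
[3,5] N  >  k=4
[1,5] PP  >  k=3
[0,5] S/(PP/N)  >  k=1
[5,6] (PP/(S/PP))/N  lex  "ate"
[6,7] (S/PP)/N  lex  "dog"
[5,7] PP/N  >S  k=6
[0,7] S  >  k=5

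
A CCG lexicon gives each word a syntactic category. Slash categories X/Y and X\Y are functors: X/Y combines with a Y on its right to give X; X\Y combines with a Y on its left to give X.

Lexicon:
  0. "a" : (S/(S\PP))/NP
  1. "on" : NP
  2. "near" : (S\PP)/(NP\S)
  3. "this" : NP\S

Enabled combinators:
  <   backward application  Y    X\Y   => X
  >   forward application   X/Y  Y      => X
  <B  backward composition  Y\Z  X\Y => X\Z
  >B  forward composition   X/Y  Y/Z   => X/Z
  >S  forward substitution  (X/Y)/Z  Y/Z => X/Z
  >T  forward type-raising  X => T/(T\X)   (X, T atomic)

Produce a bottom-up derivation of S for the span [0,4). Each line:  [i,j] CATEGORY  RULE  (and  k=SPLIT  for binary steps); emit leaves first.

[0,4] S   >
  [0,2] S/(S\PP)   >
    [0,1] "a" : (S/(S\PP))/NP
    [1,2] "on" : NP
  [2,4] S\PP   >
    [2,3] "near" : (S\PP)/(NP\S)
    [3,4] "this" : NP\S

[0,1] (S/(S\PP))/NP  lex  "a"
[1,2] NP  lex  "on"
[0,2] S/(S\PP)  >  k=1
[2,3] (S\PP)/(NP\S)  lex  "near"
[3,4] NP\S  lex  "this"
[2,4] S\PP  >  k=3
[0,4] S  >  k=2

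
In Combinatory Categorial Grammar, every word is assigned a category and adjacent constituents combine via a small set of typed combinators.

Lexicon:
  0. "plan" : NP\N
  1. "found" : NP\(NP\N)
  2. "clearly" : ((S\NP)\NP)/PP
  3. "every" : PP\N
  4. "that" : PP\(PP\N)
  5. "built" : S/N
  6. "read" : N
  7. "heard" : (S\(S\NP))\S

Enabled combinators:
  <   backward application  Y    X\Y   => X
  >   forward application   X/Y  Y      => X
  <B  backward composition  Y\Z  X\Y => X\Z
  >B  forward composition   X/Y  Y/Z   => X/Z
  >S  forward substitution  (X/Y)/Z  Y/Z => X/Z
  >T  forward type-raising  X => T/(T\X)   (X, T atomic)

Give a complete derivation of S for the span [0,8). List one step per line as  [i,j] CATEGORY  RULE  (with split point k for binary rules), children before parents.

[0,8] S   <
  [0,5] S\NP   <
    [0,2] NP   <
      [0,1] "plan" : NP\N
      [1,2] "found" : NP\(NP\N)
    [2,5] (S\NP)\NP   >
      [2,3] "clearly" : ((S\NP)\NP)/PP
      [3,5] PP   <
        [3,4] "every" : PP\N
        [4,5] "that" : PP\(PP\N)
  [5,8] S\(S\NP)   <
    [5,7] S   >
      [5,6] "built" : S/N
      [6,7] "read" : N
    [7,8] "heard" : (S\(S\NP))\S

[0,1] NP\N  lex  "plan"
[1,2] NP\(NP\N)  lex  "found"
[0,2] NP  <  k=1
[2,3] ((S\NP)\NP)/PP  lex  "clearly"
[3,4] PP\N  lex  "every"
[4,5] PP\(PP\N)  lex  "that"
[3,5] PP  <  k=4
[2,5] (S\NP)\NP  >  k=3
[0,5] S\NP  <  k=2
[5,6] S/N  lex  "built"
[6,7] N  lex  "read"
[5,7] S  >  k=6
[7,8] (S\(S\NP))\S  lex  "heard"
[5,8] S\(S\NP)  <  k=7
[0,8] S  <  k=5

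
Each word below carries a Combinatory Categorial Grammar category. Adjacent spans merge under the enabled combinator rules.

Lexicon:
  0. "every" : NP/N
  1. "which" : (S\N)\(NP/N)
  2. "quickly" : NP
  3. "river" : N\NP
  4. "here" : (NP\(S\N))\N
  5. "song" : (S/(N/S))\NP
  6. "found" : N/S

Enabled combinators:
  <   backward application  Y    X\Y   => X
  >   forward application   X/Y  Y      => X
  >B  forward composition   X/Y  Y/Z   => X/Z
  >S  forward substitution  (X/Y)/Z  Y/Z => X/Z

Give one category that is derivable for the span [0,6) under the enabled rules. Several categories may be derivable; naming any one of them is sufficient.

[0,7] S   >
  [0,6] S/(N/S)   <
    [0,5] NP   <
      [0,2] S\N   <
        [0,1] "every" : NP/N
        [1,2] "which" : (S\N)\(NP/N)
      [2,5] NP\(S\N)   <
        [2,4] N   <
          [2,3] "quickly" : NP
          [3,4] "river" : N\NP
        [4,5] "here" : (NP\(S\N))\N
    [5,6] "song" : (S/(N/S))\NP
  [6,7] "found" : N/S

S/(N/S)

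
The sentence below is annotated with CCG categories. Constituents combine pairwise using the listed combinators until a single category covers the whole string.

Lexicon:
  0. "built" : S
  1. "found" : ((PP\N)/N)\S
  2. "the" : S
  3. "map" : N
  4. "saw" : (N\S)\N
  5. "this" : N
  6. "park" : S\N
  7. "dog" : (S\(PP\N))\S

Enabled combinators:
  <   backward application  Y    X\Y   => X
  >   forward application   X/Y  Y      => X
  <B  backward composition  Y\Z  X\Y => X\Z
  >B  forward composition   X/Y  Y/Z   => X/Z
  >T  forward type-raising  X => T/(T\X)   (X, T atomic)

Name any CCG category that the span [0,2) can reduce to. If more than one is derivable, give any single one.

(PP\N)/N

[0,8] S   <
  [0,5] PP\N   >
    [0,2] (PP\N)/N   <
      [0,1] "built" : S
      [1,2] "found" : ((PP\N)/N)\S
    [2,5] N   <
      [2,3] "the" : S
      [3,5] N\S   <
        [3,4] "map" : N
        [4,5] "saw" : (N\S)\N
  [5,8] S\(PP\N)   <
    [5,7] S   >
      [5,6] S/(S\N)   >T
        [5,6] "this" : N
      [6,7] "park" : S\N
    [7,8] "dog" : (S\(PP\N))\S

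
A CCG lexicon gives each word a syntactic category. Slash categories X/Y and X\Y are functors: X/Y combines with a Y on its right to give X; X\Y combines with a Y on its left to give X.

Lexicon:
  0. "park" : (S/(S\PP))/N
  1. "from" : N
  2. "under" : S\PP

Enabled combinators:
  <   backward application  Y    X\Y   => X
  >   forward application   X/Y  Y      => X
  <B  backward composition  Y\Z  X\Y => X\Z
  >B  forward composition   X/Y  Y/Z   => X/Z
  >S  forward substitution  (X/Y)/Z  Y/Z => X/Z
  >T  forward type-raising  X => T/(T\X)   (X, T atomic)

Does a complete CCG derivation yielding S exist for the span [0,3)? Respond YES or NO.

YES

[0,3] S   >
  [0,2] S/(S\PP)   >
    [0,1] "park" : (S/(S\PP))/N
    [1,2] "from" : N
  [2,3] "under" : S\PP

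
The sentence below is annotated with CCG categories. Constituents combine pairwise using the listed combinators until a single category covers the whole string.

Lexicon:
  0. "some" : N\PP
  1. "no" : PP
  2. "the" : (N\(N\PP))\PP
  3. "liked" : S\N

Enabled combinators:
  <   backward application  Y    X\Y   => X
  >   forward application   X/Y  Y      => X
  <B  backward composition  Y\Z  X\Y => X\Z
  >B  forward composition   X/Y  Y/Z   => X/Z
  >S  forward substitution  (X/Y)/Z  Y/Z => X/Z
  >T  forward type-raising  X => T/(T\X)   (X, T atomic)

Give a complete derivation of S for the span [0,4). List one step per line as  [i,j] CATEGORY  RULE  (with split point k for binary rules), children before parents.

[0,4] S   <
  [0,3] N   <
    [0,1] "some" : N\PP
    [1,3] N\(N\PP)   <
      [1,2] "no" : PP
      [2,3] "the" : (N\(N\PP))\PP
  [3,4] "liked" : S\N

[0,1] N\PP  lex  "some"
[1,2] PP  lex  "no"
[2,3] (N\(N\PP))\PP  lex  "the"
[1,3] N\(N\PP)  <  k=2
[0,3] N  <  k=1
[3,4] S\N  lex  "liked"
[0,4] S  <  k=3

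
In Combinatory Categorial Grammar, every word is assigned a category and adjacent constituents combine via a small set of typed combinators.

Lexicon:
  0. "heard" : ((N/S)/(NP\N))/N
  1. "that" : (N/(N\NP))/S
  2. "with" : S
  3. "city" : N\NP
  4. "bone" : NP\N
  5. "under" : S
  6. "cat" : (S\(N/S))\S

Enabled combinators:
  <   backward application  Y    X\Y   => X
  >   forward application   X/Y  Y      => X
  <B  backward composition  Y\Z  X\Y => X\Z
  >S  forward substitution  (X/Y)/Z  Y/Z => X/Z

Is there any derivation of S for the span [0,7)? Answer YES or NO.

[0,7] S   <
  [0,5] N/S   >
    [0,4] (N/S)/(NP\N)   >
      [0,1] "heard" : ((N/S)/(NP\N))/N
      [1,4] N   >
        [1,3] N/(N\NP)   >
          [1,2] "that" : (N/(N\NP))/S
          [2,3] "with" : S
        [3,4] "city" : N\NP
    [4,5] "bone" : NP\N
  [5,7] S\(N/S)   <
    [5,6] "under" : S
    [6,7] "cat" : (S\(N/S))\S

YES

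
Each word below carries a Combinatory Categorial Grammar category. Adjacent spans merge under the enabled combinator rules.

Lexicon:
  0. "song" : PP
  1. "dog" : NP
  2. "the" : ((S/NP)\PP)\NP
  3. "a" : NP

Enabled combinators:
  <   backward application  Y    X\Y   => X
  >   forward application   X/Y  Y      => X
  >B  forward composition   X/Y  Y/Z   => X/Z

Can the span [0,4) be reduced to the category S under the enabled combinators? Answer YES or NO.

YES

[0,4] S   >
  [0,3] S/NP   <
    [0,1] "song" : PP
    [1,3] (S/NP)\PP   <
      [1,2] "dog" : NP
      [2,3] "the" : ((S/NP)\PP)\NP
  [3,4] "a" : NP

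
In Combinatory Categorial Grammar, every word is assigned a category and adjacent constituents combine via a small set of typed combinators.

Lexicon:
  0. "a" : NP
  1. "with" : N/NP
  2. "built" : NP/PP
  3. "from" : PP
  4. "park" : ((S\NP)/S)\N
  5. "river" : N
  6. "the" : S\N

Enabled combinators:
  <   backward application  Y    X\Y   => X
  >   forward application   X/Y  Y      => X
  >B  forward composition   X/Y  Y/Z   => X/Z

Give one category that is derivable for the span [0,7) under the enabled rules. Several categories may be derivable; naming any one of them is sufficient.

S

[0,7] S   <
  [0,1] "a" : NP
  [1,7] S\NP   >
    [1,5] (S\NP)/S   <
      [1,4] N   >
        [1,3] N/PP   >B
          [1,2] "with" : N/NP
          [2,3] "built" : NP/PP
        [3,4] "from" : PP
      [4,5] "park" : ((S\NP)/S)\N
    [5,7] S   <
      [5,6] "river" : N
      [6,7] "the" : S\N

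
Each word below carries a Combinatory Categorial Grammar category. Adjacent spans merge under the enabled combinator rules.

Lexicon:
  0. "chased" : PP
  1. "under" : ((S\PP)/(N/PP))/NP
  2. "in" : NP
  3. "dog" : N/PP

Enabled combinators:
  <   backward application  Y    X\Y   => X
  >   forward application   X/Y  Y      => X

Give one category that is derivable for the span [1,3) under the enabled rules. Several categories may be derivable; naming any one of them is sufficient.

(S\PP)/(N/PP)

[0,4] S   <
  [0,1] "chased" : PP
  [1,4] S\PP   >
    [1,3] (S\PP)/(N/PP)   >
      [1,2] "under" : ((S\PP)/(N/PP))/NP
      [2,3] "in" : NP
    [3,4] "dog" : N/PP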